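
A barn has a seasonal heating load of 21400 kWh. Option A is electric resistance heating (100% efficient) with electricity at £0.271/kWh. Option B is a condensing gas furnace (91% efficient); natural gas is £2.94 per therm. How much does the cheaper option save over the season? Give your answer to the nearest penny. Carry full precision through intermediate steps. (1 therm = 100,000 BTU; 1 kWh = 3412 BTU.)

Heat load = 21400 kWh × 3412 = 73,016,800 BTU
Gas: input = 73,016,800 / 0.91 = 80,238,242 BTU = 802.4 therm → 802.4 × £2.94 = £2,359.00
Electric: 73,016,800 BTU / 3412 = 21,400 kWh → × £0.271 = £5,799.40
Difference = |£2,359.00 − £5,799.40| = £3,440.40

£3440.40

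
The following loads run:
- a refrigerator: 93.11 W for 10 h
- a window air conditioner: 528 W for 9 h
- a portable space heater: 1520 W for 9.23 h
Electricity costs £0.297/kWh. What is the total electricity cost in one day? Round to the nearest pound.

refrigerator: 93.11 W × 10 h = 931 Wh = 0.9311 kWh
window air conditioner: 528 W × 9 h = 4,752 Wh = 4.752 kWh
portable space heater: 1520 W × 9.23 h = 14,030 Wh = 14.03 kWh
Total energy = 0.9311 + 4.752 + 14.03 = 19.71 kWh
Cost = 19.71 kWh × £0.297 = £5.85 ≈ £6

£6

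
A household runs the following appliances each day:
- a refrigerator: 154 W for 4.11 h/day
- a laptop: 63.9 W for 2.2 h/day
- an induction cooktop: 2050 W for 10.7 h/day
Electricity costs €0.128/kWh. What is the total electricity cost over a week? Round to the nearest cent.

refrigerator: 154 W × 4.11 h × 7 d = 4,431 Wh = 4.431 kWh
laptop: 63.9 W × 2.2 h × 7 d = 984 Wh = 0.9841 kWh
induction cooktop: 2050 W × 10.7 h × 7 d = 153,545 Wh = 153.5 kWh
Total energy = 4.431 + 0.9841 + 153.5 = 159 kWh
Cost = 159 kWh × €0.128 = €20.35

€20.35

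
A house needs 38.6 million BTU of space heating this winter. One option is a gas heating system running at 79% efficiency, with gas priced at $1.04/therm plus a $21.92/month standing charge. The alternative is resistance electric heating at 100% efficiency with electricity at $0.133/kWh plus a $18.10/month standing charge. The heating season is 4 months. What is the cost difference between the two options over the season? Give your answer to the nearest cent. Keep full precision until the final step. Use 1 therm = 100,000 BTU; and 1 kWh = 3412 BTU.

Heat load = 38.6 × 10⁶ BTU = 38,600,000 BTU
Gas: input = 38,600,000 / 0.79 = 48,860,759 BTU = 488.6 therm → 488.6 × $1.04 = $508.15; + 4 × $21.92 standing = $595.83
Electric: 38,600,000 BTU / 3412 = 11,310 kWh → × $0.133 = $1,504.63; + 4 × $18.10 standing = $1,577.03
Difference = |$595.83 − $1,577.03| = $981.20

$981.20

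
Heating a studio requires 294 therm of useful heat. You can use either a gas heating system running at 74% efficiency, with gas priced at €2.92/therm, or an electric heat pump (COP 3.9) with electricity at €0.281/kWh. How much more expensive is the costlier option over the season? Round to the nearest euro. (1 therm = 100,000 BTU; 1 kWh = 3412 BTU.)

Heat load = 294 therm × 100,000 = 29,400,000 BTU
Gas: input = 29,400,000 / 0.74 = 39,729,730 BTU = 397.3 therm → 397.3 × €2.92 = €1,160.11
Heat pump: 29,400,000 BTU / 3412 = 8,617 kWh heat; / 3.9 = 2,209 kWh in → × €0.281 = €620.84
Difference = |€1,160.11 − €620.84| = €539.27 ≈ €539

€539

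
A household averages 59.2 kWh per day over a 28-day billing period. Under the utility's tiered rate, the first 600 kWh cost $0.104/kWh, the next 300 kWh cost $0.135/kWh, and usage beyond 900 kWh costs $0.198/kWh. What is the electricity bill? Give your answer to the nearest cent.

Usage = 59.2 kWh/day × 28 days = 1657.6 kWh
First 600 kWh × $0.104 = $62.40
Next 300 kWh × $0.135 = $40.50
Remaining 757.6 kWh × $0.198 = $150.00
Total = $252.90

$252.90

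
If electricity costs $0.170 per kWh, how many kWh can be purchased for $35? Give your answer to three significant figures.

206 kWh

$35 / $0.170 per kWh = 205.9 kWh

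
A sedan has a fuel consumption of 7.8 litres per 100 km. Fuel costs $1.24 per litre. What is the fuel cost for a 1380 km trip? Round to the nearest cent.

Fuel = 7.8 L/100 km × 1380 km / 100 = 107.6 L
Cost = 107.6 L × $1.24/L = $133.47

$133.47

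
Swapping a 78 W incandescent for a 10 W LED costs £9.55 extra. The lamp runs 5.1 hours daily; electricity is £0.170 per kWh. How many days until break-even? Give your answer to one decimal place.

Power saved = 78 − 10 = 68 W
Daily energy saved = 68 W × 5.1 h = 346.8 Wh = 0.3468 kWh
Daily savings = 0.3468 × £0.170 = £0.0590
Payback = £9.55 / £0.0590 per day = 162 days

162.0 days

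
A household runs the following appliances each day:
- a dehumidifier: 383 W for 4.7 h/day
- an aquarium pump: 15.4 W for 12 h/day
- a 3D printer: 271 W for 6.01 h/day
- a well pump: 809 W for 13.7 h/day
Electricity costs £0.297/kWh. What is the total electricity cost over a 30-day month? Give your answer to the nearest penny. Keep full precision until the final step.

dehumidifier: 383 W × 4.7 h × 30 d = 54,003 Wh = 54 kWh
aquarium pump: 15.4 W × 12 h × 30 d = 5,544 Wh = 5.544 kWh
3D printer: 271 W × 6.01 h × 30 d = 48,861 Wh = 48.86 kWh
well pump: 809 W × 13.7 h × 30 d = 332,499 Wh = 332.5 kWh
Total energy = 54 + 5.544 + 48.86 + 332.5 = 440.9 kWh
Cost = 440.9 kWh × £0.297 = £130.95

£130.95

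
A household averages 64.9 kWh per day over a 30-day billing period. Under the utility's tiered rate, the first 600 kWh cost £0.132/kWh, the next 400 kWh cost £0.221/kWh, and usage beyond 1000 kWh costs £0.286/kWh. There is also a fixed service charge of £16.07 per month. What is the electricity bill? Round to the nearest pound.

£455

Usage = 64.9 kWh/day × 30 days = 1947 kWh
First 600 kWh × £0.132 = £79.20
Next 400 kWh × £0.221 = £88.40
Remaining 947 kWh × £0.286 = £270.84
Energy charge = £438.44; + service £16.07 = £454.51 ≈ £455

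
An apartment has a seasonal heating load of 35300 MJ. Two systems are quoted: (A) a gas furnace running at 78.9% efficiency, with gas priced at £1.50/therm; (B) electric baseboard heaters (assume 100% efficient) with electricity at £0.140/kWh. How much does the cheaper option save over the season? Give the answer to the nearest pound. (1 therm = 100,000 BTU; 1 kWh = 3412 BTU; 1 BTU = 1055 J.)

Heat load = 35300 MJ = 35,300,000,000 J / 1055 = 33,459,716 BTU
Gas: input = 33,459,716 / 0.789 = 42,407,751 BTU = 424.1 therm → 424.1 × £1.50 = £636.12
Electric: 33,459,716 BTU / 3412 = 9,806 kWh → × £0.140 = £1,372.91
Difference = |£636.12 − £1,372.91| = £736.79 ≈ £737

£737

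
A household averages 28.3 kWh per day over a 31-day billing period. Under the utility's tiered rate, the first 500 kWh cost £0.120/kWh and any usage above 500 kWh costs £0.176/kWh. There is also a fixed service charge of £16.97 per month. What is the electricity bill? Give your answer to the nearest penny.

Usage = 28.3 kWh/day × 31 days = 877.3 kWh
First 500 kWh × £0.120 = £60.00
Remaining 377.3 kWh × £0.176 = £66.40
Energy charge = £126.40; + service £16.97 = £143.37

£143.37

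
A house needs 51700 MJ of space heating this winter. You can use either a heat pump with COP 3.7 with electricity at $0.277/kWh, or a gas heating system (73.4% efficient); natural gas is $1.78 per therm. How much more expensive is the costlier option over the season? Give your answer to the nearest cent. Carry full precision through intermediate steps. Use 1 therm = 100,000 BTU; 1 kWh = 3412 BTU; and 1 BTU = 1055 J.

$113.15

Heat load = 51700 MJ = 51,700,000,000 J / 1055 = 49,004,739 BTU
Gas: input = 49,004,739 / 0.734 = 66,763,950 BTU = 667.6 therm → 667.6 × $1.78 = $1,188.40
Heat pump: 49,004,739 BTU / 3412 = 14,360 kWh heat; / 3.7 = 3,882 kWh in → × $0.277 = $1,075.24
Difference = |$1,188.40 − $1,075.24| = $113.15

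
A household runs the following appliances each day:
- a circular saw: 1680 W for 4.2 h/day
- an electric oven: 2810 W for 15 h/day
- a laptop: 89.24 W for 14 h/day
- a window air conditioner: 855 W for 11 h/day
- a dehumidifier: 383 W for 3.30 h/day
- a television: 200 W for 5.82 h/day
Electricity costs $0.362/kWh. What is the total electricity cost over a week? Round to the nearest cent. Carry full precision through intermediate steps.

$157.84

circular saw: 1680 W × 4.2 h × 7 d = 49,392 Wh = 49.39 kWh
electric oven: 2810 W × 15 h × 7 d = 295,050 Wh = 295.1 kWh
laptop: 89.24 W × 14 h × 7 d = 8,746 Wh = 8.746 kWh
window air conditioner: 855 W × 11 h × 7 d = 65,835 Wh = 65.83 kWh
dehumidifier: 383 W × 3.30 h × 7 d = 8,847 Wh = 8.847 kWh
television: 200 W × 5.82 h × 7 d = 8,148 Wh = 8.148 kWh
Total energy = 49.39 + 295.1 + 8.746 + 65.83 + 8.847 + 8.148 = 436 kWh
Cost = 436 kWh × $0.362 = $157.84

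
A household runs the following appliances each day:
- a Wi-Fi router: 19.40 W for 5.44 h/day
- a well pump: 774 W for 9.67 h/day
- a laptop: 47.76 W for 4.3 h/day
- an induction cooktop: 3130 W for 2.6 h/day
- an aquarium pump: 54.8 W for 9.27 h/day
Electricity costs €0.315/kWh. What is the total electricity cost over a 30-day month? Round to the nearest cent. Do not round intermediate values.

Wi-Fi router: 19.40 W × 5.44 h × 30 d = 3,166 Wh = 3.166 kWh
well pump: 774 W × 9.67 h × 30 d = 224,537 Wh = 224.5 kWh
laptop: 47.76 W × 4.3 h × 30 d = 6,161 Wh = 6.161 kWh
induction cooktop: 3130 W × 2.6 h × 30 d = 244,140 Wh = 244.1 kWh
aquarium pump: 54.8 W × 9.27 h × 30 d = 15,240 Wh = 15.24 kWh
Total energy = 3.166 + 224.5 + 6.161 + 244.1 + 15.24 = 493.2 kWh
Cost = 493.2 kWh × €0.315 = €155.37

€155.37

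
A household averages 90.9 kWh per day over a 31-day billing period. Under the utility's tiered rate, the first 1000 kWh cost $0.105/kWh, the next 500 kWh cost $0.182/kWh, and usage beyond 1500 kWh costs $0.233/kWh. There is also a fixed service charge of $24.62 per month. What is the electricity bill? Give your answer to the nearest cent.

Usage = 90.9 kWh/day × 31 days = 2817.9 kWh
First 1000 kWh × $0.105 = $105.00
Next 500 kWh × $0.182 = $91.00
Remaining 1317.9 kWh × $0.233 = $307.07
Energy charge = $503.07; + service $24.62 = $527.69

$527.69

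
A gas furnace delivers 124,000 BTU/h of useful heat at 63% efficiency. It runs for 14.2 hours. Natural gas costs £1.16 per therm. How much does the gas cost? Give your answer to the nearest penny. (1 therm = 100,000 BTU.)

£32.42

Heat delivered = 124,000 BTU/h × 14.2 h = 1,760,800 BTU
Gas input = 1,760,800 / 0.63 = 2,794,921 BTU
= 2,794,921 / 100,000 = 27.95 therm
Cost = 27.95 × £1.16/therm = £32.42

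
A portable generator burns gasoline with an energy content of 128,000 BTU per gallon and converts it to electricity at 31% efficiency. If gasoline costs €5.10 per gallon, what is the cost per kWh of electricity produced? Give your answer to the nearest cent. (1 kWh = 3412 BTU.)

Electrical output per gallon = 128,000 BTU × 0.31 / 3412 BTU/kWh = 11.63 kWh
Cost per kWh = €5.10 / 11.63 kWh = €0.439

€0.44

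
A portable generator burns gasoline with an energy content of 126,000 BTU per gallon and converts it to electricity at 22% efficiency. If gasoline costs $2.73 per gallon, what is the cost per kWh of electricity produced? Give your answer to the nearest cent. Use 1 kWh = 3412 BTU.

$0.34

Electrical output per gallon = 126,000 BTU × 0.22 / 3412 BTU/kWh = 8.124 kWh
Cost per kWh = $2.73 / 8.124 kWh = $0.336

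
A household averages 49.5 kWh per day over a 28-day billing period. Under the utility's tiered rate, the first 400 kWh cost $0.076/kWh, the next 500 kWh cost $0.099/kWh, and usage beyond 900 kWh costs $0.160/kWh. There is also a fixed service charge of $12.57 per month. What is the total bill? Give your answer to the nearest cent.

$170.23

Usage = 49.5 kWh/day × 28 days = 1386 kWh
First 400 kWh × $0.076 = $30.40
Next 500 kWh × $0.099 = $49.50
Remaining 486 kWh × $0.160 = $77.76
Energy charge = $157.66; + service $12.57 = $170.23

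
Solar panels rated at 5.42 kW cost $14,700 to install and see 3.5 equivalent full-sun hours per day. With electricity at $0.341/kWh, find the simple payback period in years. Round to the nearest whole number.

Daily generation = 5.42 kW × 3.5 h = 18.97 kWh
Annual generation = 18.97 × 365 = 6924 kWh
Annual savings = 6924 × $0.341 = $2,361.10
Payback = $14,700 / $2,361.10 = 6.23 years

6 years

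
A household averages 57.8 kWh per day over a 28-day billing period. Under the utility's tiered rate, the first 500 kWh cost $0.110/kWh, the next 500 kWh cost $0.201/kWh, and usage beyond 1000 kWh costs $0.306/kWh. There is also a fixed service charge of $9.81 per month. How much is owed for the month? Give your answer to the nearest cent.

Usage = 57.8 kWh/day × 28 days = 1618.4 kWh
First 500 kWh × $0.110 = $55.00
Next 500 kWh × $0.201 = $100.50
Remaining 618.4 kWh × $0.306 = $189.23
Energy charge = $344.73; + service $9.81 = $354.54

$354.54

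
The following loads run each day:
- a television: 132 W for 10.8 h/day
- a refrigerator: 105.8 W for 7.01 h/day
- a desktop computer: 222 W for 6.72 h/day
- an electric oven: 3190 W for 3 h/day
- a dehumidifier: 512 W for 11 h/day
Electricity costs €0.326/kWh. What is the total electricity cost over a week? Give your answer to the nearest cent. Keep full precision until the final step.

€43.04

television: 132 W × 10.8 h × 7 d = 9,979 Wh = 9.979 kWh
refrigerator: 105.8 W × 7.01 h × 7 d = 5,192 Wh = 5.192 kWh
desktop computer: 222 W × 6.72 h × 7 d = 10,443 Wh = 10.44 kWh
electric oven: 3190 W × 3 h × 7 d = 66,990 Wh = 66.99 kWh
dehumidifier: 512 W × 11 h × 7 d = 39,424 Wh = 39.42 kWh
Total energy = 9.979 + 5.192 + 10.44 + 66.99 + 39.42 = 132 kWh
Cost = 132 kWh × €0.326 = €43.04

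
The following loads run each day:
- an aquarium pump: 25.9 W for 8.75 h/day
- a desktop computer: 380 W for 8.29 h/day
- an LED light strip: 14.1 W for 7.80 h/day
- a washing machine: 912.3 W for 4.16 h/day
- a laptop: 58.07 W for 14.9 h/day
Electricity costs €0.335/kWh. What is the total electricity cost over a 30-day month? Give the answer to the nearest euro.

aquarium pump: 25.9 W × 8.75 h × 30 d = 6,799 Wh = 6.799 kWh
desktop computer: 380 W × 8.29 h × 30 d = 94,506 Wh = 94.51 kWh
LED light strip: 14.1 W × 7.80 h × 30 d = 3,299 Wh = 3.299 kWh
washing machine: 912.3 W × 4.16 h × 30 d = 113,855 Wh = 113.9 kWh
laptop: 58.07 W × 14.9 h × 30 d = 25,957 Wh = 25.96 kWh
Total energy = 6.799 + 94.51 + 3.299 + 113.9 + 25.96 = 244.4 kWh
Cost = 244.4 kWh × €0.335 = €81.88 ≈ €82

€82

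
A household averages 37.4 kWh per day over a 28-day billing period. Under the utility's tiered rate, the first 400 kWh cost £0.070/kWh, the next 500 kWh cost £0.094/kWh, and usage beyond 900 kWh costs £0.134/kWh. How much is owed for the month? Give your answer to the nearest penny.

Usage = 37.4 kWh/day × 28 days = 1047.2 kWh
First 400 kWh × £0.070 = £28.00
Next 500 kWh × £0.094 = £47.00
Remaining 147.2 kWh × £0.134 = £19.72
Total = £94.72

£94.72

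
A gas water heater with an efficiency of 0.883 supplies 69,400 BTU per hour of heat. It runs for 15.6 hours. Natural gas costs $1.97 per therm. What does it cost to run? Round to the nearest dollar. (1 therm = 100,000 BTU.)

$24

Heat delivered = 69,400 BTU/h × 15.6 h = 1,082,640 BTU
Gas input = 1,082,640 / 0.883 = 1,226,093 BTU
= 1,226,093 / 100,000 = 12.26 therm
Cost = 12.26 × $1.97/therm = $24.15 ≈ $24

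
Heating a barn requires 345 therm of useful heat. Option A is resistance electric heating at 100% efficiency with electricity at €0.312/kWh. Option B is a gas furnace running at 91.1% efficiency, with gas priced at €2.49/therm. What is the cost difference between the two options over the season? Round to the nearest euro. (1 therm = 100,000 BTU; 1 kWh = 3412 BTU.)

Heat load = 345 therm × 100,000 = 34,500,000 BTU
Gas: input = 34,500,000 / 0.911 = 37,870,472 BTU = 378.7 therm → 378.7 × €2.49 = €942.97
Electric: 34,500,000 BTU / 3412 = 10,110 kWh → × €0.312 = €3,154.75
Difference = |€942.97 − €3,154.75| = €2,211.77 ≈ €2212

€2212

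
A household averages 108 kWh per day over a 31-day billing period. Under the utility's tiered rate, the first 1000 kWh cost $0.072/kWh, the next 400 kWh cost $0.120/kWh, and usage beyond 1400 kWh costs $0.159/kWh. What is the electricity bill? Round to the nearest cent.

$429.73

Usage = 108 kWh/day × 31 days = 3348 kWh
First 1000 kWh × $0.072 = $72.00
Next 400 kWh × $0.120 = $48.00
Remaining 1948 kWh × $0.159 = $309.73
Total = $429.73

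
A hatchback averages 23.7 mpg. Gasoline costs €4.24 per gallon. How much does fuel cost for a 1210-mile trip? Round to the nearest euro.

Fuel = 1210 mi / 23.7 mpg = 51.05 gal
Cost = 51.05 gal × €4.24/gal = €216.47 ≈ €216

€216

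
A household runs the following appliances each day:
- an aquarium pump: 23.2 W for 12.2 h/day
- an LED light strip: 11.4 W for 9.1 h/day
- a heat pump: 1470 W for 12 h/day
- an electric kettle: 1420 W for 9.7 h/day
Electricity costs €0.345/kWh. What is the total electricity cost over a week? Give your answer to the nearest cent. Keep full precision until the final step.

aquarium pump: 23.2 W × 12.2 h × 7 d = 1,981 Wh = 1.981 kWh
LED light strip: 11.4 W × 9.1 h × 7 d = 726 Wh = 0.7262 kWh
heat pump: 1470 W × 12 h × 7 d = 123,480 Wh = 123.5 kWh
electric kettle: 1420 W × 9.7 h × 7 d = 96,418 Wh = 96.42 kWh
Total energy = 1.981 + 0.7262 + 123.5 + 96.42 = 222.6 kWh
Cost = 222.6 kWh × €0.345 = €76.80

€76.80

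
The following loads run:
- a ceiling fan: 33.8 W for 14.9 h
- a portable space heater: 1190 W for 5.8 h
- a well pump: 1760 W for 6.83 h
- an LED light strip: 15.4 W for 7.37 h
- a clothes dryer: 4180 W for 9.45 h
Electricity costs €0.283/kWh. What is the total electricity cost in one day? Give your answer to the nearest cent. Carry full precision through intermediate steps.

ceiling fan: 33.8 W × 14.9 h = 504 Wh = 0.5036 kWh
portable space heater: 1190 W × 5.8 h = 6,902 Wh = 6.902 kWh
well pump: 1760 W × 6.83 h = 12,021 Wh = 12.02 kWh
LED light strip: 15.4 W × 7.37 h = 113 Wh = 0.1135 kWh
clothes dryer: 4180 W × 9.45 h = 39,501 Wh = 39.5 kWh
Total energy = 0.5036 + 6.902 + 12.02 + 0.1135 + 39.5 = 59.04 kWh
Cost = 59.04 kWh × €0.283 = €16.71

€16.71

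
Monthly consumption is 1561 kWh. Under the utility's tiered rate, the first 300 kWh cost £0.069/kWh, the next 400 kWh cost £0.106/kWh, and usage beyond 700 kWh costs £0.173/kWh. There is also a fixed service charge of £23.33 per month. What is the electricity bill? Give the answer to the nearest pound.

£235

First 300 kWh × £0.069 = £20.70
Next 400 kWh × £0.106 = £42.40
Remaining 861 kWh × £0.173 = £148.95
Energy charge = £212.05; + service £23.33 = £235.38 ≈ £235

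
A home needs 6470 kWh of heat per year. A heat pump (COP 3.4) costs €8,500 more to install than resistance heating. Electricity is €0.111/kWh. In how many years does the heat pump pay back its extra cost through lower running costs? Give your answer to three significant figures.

16.8 years

Resistance: 6470 kWh × €0.111 = €718.17/yr
Heat pump: 6470 / 3.4 = 1903 kWh in → × €0.111 = €211.23/yr
Annual savings = €506.94
Payback = €8,500 / €506.94 = 16.8 years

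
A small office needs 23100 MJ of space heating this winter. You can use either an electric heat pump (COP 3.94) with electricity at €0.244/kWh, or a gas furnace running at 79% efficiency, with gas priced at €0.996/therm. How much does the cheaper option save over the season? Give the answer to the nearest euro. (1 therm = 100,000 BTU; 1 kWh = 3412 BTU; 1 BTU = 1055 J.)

Heat load = 23100 MJ = 23,100,000,000 J / 1055 = 21,895,735 BTU
Gas: input = 21,895,735 / 0.790 = 27,716,120 BTU = 277.2 therm → 277.2 × €0.996 = €276.05
Heat pump: 21,895,735 BTU / 3412 = 6,417 kWh heat; / 3.94 = 1,629 kWh in → × €0.244 = €397.41
Difference = |€276.05 − €397.41| = €121.36 ≈ €121

€121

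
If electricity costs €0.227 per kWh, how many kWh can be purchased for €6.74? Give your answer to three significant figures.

€6.74 / €0.227 per kWh = 29.69 kWh

29.7 kWh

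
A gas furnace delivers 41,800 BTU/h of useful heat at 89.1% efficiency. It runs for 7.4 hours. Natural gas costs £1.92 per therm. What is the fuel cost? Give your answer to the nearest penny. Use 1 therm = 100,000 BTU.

£6.67

Heat delivered = 41,800 BTU/h × 7.4 h = 309,320 BTU
Gas input = 309,320 / 0.891 = 347,160 BTU
= 347,160 / 100,000 = 3.472 therm
Cost = 3.472 × £1.92/therm = £6.67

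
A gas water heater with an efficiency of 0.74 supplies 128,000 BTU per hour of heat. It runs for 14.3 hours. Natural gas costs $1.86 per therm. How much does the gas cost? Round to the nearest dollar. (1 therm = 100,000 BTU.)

Heat delivered = 128,000 BTU/h × 14.3 h = 1,830,400 BTU
Gas input = 1,830,400 / 0.74 = 2,473,514 BTU
= 2,473,514 / 100,000 = 24.74 therm
Cost = 24.74 × $1.86/therm = $46.01 ≈ $46

$46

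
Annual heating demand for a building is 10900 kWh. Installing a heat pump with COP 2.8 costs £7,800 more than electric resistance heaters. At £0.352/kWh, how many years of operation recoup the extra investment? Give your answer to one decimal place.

Resistance: 10900 kWh × £0.352 = £3,836.80/yr
Heat pump: 10900 / 2.8 = 3893 kWh in → × £0.352 = £1,370.29/yr
Annual savings = £2,466.51
Payback = £7,800 / £2,466.51 = 3.16 years

3.2 years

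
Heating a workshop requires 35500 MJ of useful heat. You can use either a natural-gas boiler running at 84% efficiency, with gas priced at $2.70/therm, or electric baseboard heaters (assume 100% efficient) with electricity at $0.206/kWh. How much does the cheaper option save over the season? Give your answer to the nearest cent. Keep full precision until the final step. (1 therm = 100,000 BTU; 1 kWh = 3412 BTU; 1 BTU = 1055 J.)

$950.00

Heat load = 35500 MJ = 35,500,000,000 J / 1055 = 33,649,289 BTU
Gas: input = 33,649,289 / 0.84 = 40,058,677 BTU = 400.6 therm → 400.6 × $2.70 = $1,081.58
Electric: 33,649,289 BTU / 3412 = 9,862 kWh → × $0.206 = $2,031.58
Difference = |$1,081.58 − $2,031.58| = $950.00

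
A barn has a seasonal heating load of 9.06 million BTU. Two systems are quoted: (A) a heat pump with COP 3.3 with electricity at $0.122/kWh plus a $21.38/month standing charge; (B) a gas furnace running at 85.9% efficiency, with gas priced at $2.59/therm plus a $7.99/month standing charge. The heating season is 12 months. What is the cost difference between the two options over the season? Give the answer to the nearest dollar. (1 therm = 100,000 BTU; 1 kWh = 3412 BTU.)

Heat load = 9.06 × 10⁶ BTU = 9,060,000 BTU
Gas: input = 9,060,000 / 0.859 = 10,547,148 BTU = 105.5 therm → 105.5 × $2.59 = $273.17; + 12 × $7.99 standing = $369.05
Heat pump: 9,060,000 BTU / 3412 = 2,655 kWh heat; / 3.3 = 804.6 kWh in → × $0.122 = $98.17; + 12 × $21.38 standing = $354.73
Difference = |$369.05 − $354.73| = $14.32 ≈ $14

$14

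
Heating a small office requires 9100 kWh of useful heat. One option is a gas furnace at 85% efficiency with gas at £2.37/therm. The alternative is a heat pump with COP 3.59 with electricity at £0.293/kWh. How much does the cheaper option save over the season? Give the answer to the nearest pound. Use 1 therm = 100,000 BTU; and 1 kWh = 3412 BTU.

£123

Heat load = 9100 kWh × 3412 = 31,049,200 BTU
Gas: input = 31,049,200 / 0.85 = 36,528,471 BTU = 365.3 therm → 365.3 × £2.37 = £865.72
Heat pump: 31,049,200 BTU / 3412 = 9,100 kWh heat; / 3.59 = 2,535 kWh in → × £0.293 = £742.70
Difference = |£865.72 − £742.70| = £123.02 ≈ £123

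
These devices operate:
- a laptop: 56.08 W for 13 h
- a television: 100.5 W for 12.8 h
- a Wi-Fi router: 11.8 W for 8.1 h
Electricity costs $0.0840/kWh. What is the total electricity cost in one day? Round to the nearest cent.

$0.18

laptop: 56.08 W × 13 h = 729 Wh = 0.729 kWh
television: 100.5 W × 12.8 h = 1,286 Wh = 1.286 kWh
Wi-Fi router: 11.8 W × 8.1 h = 96 Wh = 0.09558 kWh
Total energy = 0.729 + 1.286 + 0.09558 = 2.111 kWh
Cost = 2.111 kWh × $0.0840 = $0.18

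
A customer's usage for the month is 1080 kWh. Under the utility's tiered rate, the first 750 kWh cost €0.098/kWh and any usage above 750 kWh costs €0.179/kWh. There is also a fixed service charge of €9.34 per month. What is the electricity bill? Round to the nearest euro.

€142

First 750 kWh × €0.098 = €73.50
Remaining 330 kWh × €0.179 = €59.07
Energy charge = €132.57; + service €9.34 = €141.91 ≈ €142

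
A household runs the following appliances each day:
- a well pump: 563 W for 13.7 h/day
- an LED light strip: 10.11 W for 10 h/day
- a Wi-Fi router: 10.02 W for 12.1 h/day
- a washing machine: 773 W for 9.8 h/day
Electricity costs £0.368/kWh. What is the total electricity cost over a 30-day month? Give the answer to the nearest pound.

well pump: 563 W × 13.7 h × 30 d = 231,393 Wh = 231.4 kWh
LED light strip: 10.11 W × 10 h × 30 d = 3,033 Wh = 3.033 kWh
Wi-Fi router: 10.02 W × 12.1 h × 30 d = 3,637 Wh = 3.637 kWh
washing machine: 773 W × 9.8 h × 30 d = 227,262 Wh = 227.3 kWh
Total energy = 231.4 + 3.033 + 3.637 + 227.3 = 465.3 kWh
Cost = 465.3 kWh × £0.368 = £171.24 ≈ £171

£171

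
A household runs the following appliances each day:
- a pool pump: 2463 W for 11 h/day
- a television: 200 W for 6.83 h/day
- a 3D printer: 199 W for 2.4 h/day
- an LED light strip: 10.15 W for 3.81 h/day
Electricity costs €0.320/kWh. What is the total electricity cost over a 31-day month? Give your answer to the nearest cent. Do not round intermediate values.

pool pump: 2463 W × 11 h × 31 d = 839,883 Wh = 839.9 kWh
television: 200 W × 6.83 h × 31 d = 42,346 Wh = 42.35 kWh
3D printer: 199 W × 2.4 h × 31 d = 14,806 Wh = 14.81 kWh
LED light strip: 10.15 W × 3.81 h × 31 d = 1,199 Wh = 1.199 kWh
Total energy = 839.9 + 42.35 + 14.81 + 1.199 = 898.2 kWh
Cost = 898.2 kWh × €0.320 = €287.43

€287.43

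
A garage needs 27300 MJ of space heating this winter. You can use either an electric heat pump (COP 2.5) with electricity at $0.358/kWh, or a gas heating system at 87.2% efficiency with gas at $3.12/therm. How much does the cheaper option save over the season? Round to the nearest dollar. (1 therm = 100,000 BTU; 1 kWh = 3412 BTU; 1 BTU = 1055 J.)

$160

Heat load = 27300 MJ = 27,300,000,000 J / 1055 = 25,876,777 BTU
Gas: input = 25,876,777 / 0.872 = 29,675,203 BTU = 296.8 therm → 296.8 × $3.12 = $925.87
Heat pump: 25,876,777 BTU / 3412 = 7,584 kWh heat; / 2.5 = 3,034 kWh in → × $0.358 = $1,086.04
Difference = |$925.87 − $1,086.04| = $160.17 ≈ $160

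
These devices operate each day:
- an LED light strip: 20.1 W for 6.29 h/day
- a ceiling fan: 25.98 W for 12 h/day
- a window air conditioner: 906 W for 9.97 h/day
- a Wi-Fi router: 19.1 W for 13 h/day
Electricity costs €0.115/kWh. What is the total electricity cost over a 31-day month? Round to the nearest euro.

LED light strip: 20.1 W × 6.29 h × 31 d = 3,919 Wh = 3.919 kWh
ceiling fan: 25.98 W × 12 h × 31 d = 9,665 Wh = 9.665 kWh
window air conditioner: 906 W × 9.97 h × 31 d = 280,017 Wh = 280 kWh
Wi-Fi router: 19.1 W × 13 h × 31 d = 7,697 Wh = 7.697 kWh
Total energy = 3.919 + 9.665 + 280 + 7.697 = 301.3 kWh
Cost = 301.3 kWh × €0.115 = €34.65 ≈ €35

€35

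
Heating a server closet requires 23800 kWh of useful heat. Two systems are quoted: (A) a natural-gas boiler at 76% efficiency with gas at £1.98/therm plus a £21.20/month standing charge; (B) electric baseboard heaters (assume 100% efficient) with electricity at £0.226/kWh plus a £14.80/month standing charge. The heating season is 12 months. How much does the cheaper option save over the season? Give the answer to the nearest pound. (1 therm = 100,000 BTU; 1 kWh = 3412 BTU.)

Heat load = 23800 kWh × 3412 = 81,205,600 BTU
Gas: input = 81,205,600 / 0.76 = 106,849,474 BTU = 1,068 therm → 1,068 × £1.98 = £2,115.62; + 12 × £21.20 standing = £2,370.02
Electric: 81,205,600 BTU / 3412 = 23,800 kWh → × £0.226 = £5,378.80; + 12 × £14.80 standing = £5,556.40
Difference = |£2,370.02 − £5,556.40| = £3,186.38 ≈ £3186

£3186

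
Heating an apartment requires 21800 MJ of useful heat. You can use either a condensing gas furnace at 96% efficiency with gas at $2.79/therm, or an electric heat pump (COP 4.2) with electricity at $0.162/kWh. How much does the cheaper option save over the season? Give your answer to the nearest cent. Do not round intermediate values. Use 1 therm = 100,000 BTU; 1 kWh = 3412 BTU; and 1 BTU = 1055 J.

Heat load = 21800 MJ = 21,800,000,000 J / 1055 = 20,663,507 BTU
Gas: input = 20,663,507 / 0.96 = 21,524,487 BTU = 215.2 therm → 215.2 × $2.79 = $600.53
Heat pump: 20,663,507 BTU / 3412 = 6,056 kWh heat; / 4.2 = 1,442 kWh in → × $0.162 = $233.59
Difference = |$600.53 − $233.59| = $366.94

$366.94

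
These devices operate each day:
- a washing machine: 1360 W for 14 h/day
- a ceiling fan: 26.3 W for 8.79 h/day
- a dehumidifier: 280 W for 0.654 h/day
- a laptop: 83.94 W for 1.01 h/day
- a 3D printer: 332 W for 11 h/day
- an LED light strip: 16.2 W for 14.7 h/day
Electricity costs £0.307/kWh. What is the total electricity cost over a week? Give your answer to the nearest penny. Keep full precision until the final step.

washing machine: 1360 W × 14 h × 7 d = 133,280 Wh = 133.3 kWh
ceiling fan: 26.3 W × 8.79 h × 7 d = 1,618 Wh = 1.618 kWh
dehumidifier: 280 W × 0.654 h × 7 d = 1,282 Wh = 1.282 kWh
laptop: 83.94 W × 1.01 h × 7 d = 593 Wh = 0.5935 kWh
3D printer: 332 W × 11 h × 7 d = 25,564 Wh = 25.56 kWh
LED light strip: 16.2 W × 14.7 h × 7 d = 1,667 Wh = 1.667 kWh
Total energy = 133.3 + 1.618 + 1.282 + 0.5935 + 25.56 + 1.667 = 164 kWh
Cost = 164 kWh × £0.307 = £50.35

£50.35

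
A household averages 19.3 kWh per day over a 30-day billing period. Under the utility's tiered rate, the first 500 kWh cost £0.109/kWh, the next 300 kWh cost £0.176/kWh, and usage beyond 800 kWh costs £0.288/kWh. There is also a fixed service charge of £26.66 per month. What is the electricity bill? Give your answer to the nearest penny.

Usage = 19.3 kWh/day × 30 days = 579 kWh
First 500 kWh × £0.109 = £54.50
Next 79 kWh × £0.176 = £13.90
Remaining tier: 0 kWh (not reached)
Energy charge = £68.40; + service £26.66 = £95.06

£95.06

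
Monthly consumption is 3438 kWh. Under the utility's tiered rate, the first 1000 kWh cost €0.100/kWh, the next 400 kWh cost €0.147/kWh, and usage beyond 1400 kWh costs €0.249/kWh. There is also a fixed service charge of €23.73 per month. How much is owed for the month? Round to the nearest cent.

First 1000 kWh × €0.100 = €100.00
Next 400 kWh × €0.147 = €58.80
Remaining 2038 kWh × €0.249 = €507.46
Energy charge = €666.26; + service €23.73 = €689.99

€689.99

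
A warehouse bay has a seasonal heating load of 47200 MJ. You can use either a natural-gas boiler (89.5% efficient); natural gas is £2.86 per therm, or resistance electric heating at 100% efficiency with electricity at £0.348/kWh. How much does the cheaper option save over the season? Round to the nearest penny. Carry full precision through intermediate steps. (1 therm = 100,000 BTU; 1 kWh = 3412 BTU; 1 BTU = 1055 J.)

£3133.44

Heat load = 47200 MJ = 47,200,000,000 J / 1055 = 44,739,336 BTU
Gas: input = 44,739,336 / 0.895 = 49,988,085 BTU = 499.9 therm → 499.9 × £2.86 = £1,429.66
Electric: 44,739,336 BTU / 3412 = 13,110 kWh → × £0.348 = £4,563.10
Difference = |£1,429.66 − £4,563.10| = £3,133.44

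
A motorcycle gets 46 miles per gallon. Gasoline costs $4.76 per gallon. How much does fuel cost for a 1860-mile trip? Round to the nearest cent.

$192.47

Fuel = 1860 mi / 46 mpg = 40.43 gal
Cost = 40.43 gal × $4.76/gal = $192.47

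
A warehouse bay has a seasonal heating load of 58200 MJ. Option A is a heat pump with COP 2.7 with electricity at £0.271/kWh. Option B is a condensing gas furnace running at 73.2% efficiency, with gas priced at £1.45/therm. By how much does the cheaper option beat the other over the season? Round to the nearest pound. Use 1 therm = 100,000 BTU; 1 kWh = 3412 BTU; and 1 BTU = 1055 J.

Heat load = 58200 MJ = 58,200,000,000 J / 1055 = 55,165,877 BTU
Gas: input = 55,165,877 / 0.732 = 75,363,220 BTU = 753.6 therm → 753.6 × £1.45 = £1,092.77
Heat pump: 55,165,877 BTU / 3412 = 16,170 kWh heat; / 2.7 = 5,988 kWh in → × £0.271 = £1,622.81
Difference = |£1,092.77 − £1,622.81| = £530.04 ≈ £530

£530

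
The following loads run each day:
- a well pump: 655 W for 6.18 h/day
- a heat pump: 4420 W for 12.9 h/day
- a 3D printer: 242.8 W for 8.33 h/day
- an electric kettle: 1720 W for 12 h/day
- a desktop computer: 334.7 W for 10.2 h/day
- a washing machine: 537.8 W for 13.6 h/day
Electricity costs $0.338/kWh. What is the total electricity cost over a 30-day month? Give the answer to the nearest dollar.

well pump: 655 W × 6.18 h × 30 d = 121,437 Wh = 121.4 kWh
heat pump: 4420 W × 12.9 h × 30 d = 1,710,540 Wh = 1,711 kWh
3D printer: 242.8 W × 8.33 h × 30 d = 60,676 Wh = 60.68 kWh
electric kettle: 1720 W × 12 h × 30 d = 619,200 Wh = 619.2 kWh
desktop computer: 334.7 W × 10.2 h × 30 d = 102,418 Wh = 102.4 kWh
washing machine: 537.8 W × 13.6 h × 30 d = 219,422 Wh = 219.4 kWh
Total energy = 121.4 + 1,711 + 60.68 + 619.2 + 102.4 + 219.4 = 2,834 kWh
Cost = 2,834 kWh × $0.338 = $957.79 ≈ $958

$958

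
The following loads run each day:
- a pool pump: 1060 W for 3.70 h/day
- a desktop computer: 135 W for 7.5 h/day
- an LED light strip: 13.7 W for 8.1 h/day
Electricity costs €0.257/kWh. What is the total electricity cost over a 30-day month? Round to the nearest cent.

pool pump: 1060 W × 3.70 h × 30 d = 117,660 Wh = 117.7 kWh
desktop computer: 135 W × 7.5 h × 30 d = 30,375 Wh = 30.38 kWh
LED light strip: 13.7 W × 8.1 h × 30 d = 3,329 Wh = 3.329 kWh
Total energy = 117.7 + 30.38 + 3.329 = 151.4 kWh
Cost = 151.4 kWh × €0.257 = €38.90

€38.90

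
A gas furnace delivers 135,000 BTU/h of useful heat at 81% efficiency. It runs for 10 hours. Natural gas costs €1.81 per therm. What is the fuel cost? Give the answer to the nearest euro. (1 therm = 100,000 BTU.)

€30

Heat delivered = 135,000 BTU/h × 10 h = 1,350,000 BTU
Gas input = 1,350,000 / 0.81 = 1,666,667 BTU
= 1,666,667 / 100,000 = 16.67 therm
Cost = 16.67 × €1.81/therm = €30.17 ≈ €30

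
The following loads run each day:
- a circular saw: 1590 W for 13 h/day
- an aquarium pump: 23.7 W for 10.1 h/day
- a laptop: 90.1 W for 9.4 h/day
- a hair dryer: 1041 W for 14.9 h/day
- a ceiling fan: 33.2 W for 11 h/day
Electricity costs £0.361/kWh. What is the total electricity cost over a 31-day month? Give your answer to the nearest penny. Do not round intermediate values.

circular saw: 1590 W × 13 h × 31 d = 640,770 Wh = 640.8 kWh
aquarium pump: 23.7 W × 10.1 h × 31 d = 7,420 Wh = 7.42 kWh
laptop: 90.1 W × 9.4 h × 31 d = 26,255 Wh = 26.26 kWh
hair dryer: 1041 W × 14.9 h × 31 d = 480,838 Wh = 480.8 kWh
ceiling fan: 33.2 W × 11 h × 31 d = 11,321 Wh = 11.32 kWh
Total energy = 640.8 + 7.42 + 26.26 + 480.8 + 11.32 = 1,167 kWh
Cost = 1,167 kWh × £0.361 = £421.14

£421.14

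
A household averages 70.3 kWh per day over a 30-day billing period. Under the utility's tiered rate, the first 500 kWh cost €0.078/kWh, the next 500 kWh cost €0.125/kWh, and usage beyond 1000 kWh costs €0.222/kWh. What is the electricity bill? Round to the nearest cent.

Usage = 70.3 kWh/day × 30 days = 2109 kWh
First 500 kWh × €0.078 = €39.00
Next 500 kWh × €0.125 = €62.50
Remaining 1109 kWh × €0.222 = €246.20
Total = €347.70

€347.70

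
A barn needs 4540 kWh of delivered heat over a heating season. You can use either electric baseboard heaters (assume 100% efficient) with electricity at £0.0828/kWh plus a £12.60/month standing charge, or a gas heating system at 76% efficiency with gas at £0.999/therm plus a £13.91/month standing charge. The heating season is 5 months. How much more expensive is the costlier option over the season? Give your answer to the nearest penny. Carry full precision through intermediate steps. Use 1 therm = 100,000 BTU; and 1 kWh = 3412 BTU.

£165.74

Heat load = 4540 kWh × 3412 = 15,490,480 BTU
Gas: input = 15,490,480 / 0.76 = 20,382,211 BTU = 203.8 therm → 203.8 × £0.999 = £203.62; + 5 × £13.91 standing = £273.17
Electric: 15,490,480 BTU / 3412 = 4,540 kWh → × £0.0828 = £375.91; + 5 × £12.60 standing = £438.91
Difference = |£273.17 − £438.91| = £165.74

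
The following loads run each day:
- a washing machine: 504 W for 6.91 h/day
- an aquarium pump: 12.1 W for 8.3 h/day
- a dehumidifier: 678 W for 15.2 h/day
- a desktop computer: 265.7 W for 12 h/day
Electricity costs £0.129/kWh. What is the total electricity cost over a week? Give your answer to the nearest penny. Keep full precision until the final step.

£15.42

washing machine: 504 W × 6.91 h × 7 d = 24,378 Wh = 24.38 kWh
aquarium pump: 12.1 W × 8.3 h × 7 d = 703 Wh = 0.703 kWh
dehumidifier: 678 W × 15.2 h × 7 d = 72,139 Wh = 72.14 kWh
desktop computer: 265.7 W × 12 h × 7 d = 22,319 Wh = 22.32 kWh
Total energy = 24.38 + 0.703 + 72.14 + 22.32 = 119.5 kWh
Cost = 119.5 kWh × £0.129 = £15.42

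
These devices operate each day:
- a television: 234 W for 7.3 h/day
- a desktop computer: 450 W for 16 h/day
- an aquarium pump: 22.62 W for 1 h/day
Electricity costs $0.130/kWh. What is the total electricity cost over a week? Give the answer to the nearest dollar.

$8

television: 234 W × 7.3 h × 7 d = 11,957 Wh = 11.96 kWh
desktop computer: 450 W × 16 h × 7 d = 50,400 Wh = 50.4 kWh
aquarium pump: 22.62 W × 1 h × 7 d = 158 Wh = 0.1583 kWh
Total energy = 11.96 + 50.4 + 0.1583 = 62.52 kWh
Cost = 62.52 kWh × $0.130 = $8.13 ≈ $8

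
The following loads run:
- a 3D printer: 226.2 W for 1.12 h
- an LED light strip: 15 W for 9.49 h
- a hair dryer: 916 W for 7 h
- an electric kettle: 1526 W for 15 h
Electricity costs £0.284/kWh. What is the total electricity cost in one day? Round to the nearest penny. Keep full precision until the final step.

3D printer: 226.2 W × 1.12 h = 253 Wh = 0.2533 kWh
LED light strip: 15 W × 9.49 h = 142 Wh = 0.1424 kWh
hair dryer: 916 W × 7 h = 6,412 Wh = 6.412 kWh
electric kettle: 1526 W × 15 h = 22,890 Wh = 22.89 kWh
Total energy = 0.2533 + 0.1424 + 6.412 + 22.89 = 29.7 kWh
Cost = 29.7 kWh × £0.284 = £8.43

£8.43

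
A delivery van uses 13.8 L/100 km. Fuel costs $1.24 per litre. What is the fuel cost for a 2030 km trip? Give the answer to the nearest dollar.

$347

Fuel = 13.8 L/100 km × 2030 km / 100 = 280.1 L
Cost = 280.1 L × $1.24/L = $347.37 ≈ $347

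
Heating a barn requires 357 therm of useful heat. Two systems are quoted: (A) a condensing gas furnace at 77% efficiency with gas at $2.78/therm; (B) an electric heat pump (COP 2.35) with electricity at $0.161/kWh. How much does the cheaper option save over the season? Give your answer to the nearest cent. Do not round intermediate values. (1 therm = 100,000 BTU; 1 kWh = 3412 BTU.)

Heat load = 357 therm × 100,000 = 35,700,000 BTU
Gas: input = 35,700,000 / 0.77 = 46,363,636 BTU = 463.6 therm → 463.6 × $2.78 = $1,288.91
Heat pump: 35,700,000 BTU / 3412 = 10,460 kWh heat; / 2.35 = 4,452 kWh in → × $0.161 = $716.83
Difference = |$1,288.91 − $716.83| = $572.08

$572.08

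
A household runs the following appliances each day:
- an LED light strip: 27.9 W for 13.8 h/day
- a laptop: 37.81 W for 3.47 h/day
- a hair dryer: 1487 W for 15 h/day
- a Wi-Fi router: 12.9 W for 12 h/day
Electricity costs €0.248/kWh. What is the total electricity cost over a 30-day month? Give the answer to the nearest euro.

€171

LED light strip: 27.9 W × 13.8 h × 30 d = 11,551 Wh = 11.55 kWh
laptop: 37.81 W × 3.47 h × 30 d = 3,936 Wh = 3.936 kWh
hair dryer: 1487 W × 15 h × 30 d = 669,150 Wh = 669.1 kWh
Wi-Fi router: 12.9 W × 12 h × 30 d = 4,644 Wh = 4.644 kWh
Total energy = 11.55 + 3.936 + 669.1 + 4.644 = 689.3 kWh
Cost = 689.3 kWh × €0.248 = €170.94 ≈ €171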